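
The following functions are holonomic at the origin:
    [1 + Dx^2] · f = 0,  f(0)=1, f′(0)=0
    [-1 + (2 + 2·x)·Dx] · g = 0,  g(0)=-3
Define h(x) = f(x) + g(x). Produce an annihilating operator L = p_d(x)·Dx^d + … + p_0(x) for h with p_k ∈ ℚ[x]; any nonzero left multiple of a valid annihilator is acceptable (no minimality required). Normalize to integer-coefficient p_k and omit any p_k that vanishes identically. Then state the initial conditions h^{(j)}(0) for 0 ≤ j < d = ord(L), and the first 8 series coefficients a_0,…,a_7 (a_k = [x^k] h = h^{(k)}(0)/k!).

L = (-7 - 8·x - 4·x^2) + (6 + 22·x + 24·x^2 + 8·x^3)·Dx + (-7 - 8·x - 4·x^2)·Dx^2 + (6 + 22·x + 24·x^2 + 8·x^3)·Dx^3  (order 3).
h: a_k = -2, -3/2, -1/8, -3/16, 61/384, -21/256, 2771/46080, -99/2048, …
ICs: h(0) = -2, h′(0) = -3/2, h′′(0) = -1/4.

f: a_k = 1, 0, -1/2, 0, 1/24, 0, -1/720, 0, …
g: a_k = -3, -3/2, 3/8, -3/16, 15/128, -21/256, 63/1024, -99/2048, …
Sum ⇒ L₀ = lclm(L_f,L_g) in ℚ(x)⟨Dx⟩.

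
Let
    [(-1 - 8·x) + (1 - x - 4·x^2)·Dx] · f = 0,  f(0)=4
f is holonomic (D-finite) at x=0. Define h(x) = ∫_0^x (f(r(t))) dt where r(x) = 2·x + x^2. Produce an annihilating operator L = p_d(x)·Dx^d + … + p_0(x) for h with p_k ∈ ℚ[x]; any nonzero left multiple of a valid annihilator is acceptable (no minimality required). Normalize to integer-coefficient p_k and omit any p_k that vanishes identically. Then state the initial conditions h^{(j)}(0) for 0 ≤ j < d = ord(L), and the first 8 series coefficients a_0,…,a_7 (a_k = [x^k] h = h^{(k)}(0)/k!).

L = (2 + 34·x + 48·x^2 + 16·x^3)·Dx + (-1 + 2·x + 17·x^2 + 16·x^3 + 4·x^4)·Dx^2  (order 2).
h: a_k = 0, 4, 4, 28, 92, 2308/5, 6124/3, 69956/7, …
ICs: h(0) = 0, h′(0) = 4.

f: a_k = 4, 4, 20, 36, 116, 260, 724, 1764, …
h₀=f(r): pull back L_f along r ⇒ L₀.
Integrate: L := L₀·Dx.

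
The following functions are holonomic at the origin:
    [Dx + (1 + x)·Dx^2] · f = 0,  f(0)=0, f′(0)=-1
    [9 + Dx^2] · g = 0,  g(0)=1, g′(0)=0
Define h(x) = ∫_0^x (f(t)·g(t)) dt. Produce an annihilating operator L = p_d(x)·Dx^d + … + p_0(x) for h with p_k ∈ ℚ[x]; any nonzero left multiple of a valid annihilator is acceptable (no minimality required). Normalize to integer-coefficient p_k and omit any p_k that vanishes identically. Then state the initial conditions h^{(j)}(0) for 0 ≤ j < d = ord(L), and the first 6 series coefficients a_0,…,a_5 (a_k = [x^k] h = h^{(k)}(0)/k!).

L = (2493 + 10854·x + 17091·x^2 + 11664·x^3 + 2916·x^4)·Dx + (612 + 1908·x + 1944·x^2 + 648·x^3)·Dx^2 + (592 + 2484·x + 3834·x^2 + 2592·x^3 + 648·x^4)·Dx^3 + (68 + 212·x + 216·x^2 + 72·x^3)·Dx^4 + (35 + 142·x + 215·x^2 + 144·x^3 + 36·x^4)·Dx^5  (order 5).
h: a_k = 0, 0, -1/2, 1/6, 25/24, -2/5, …
ICs: h(0) = 0, h′(0) = 0, h′′(0) = -1, h′′′(0) = 1, h′′′′(0) = 25.

f: a_k = 0, -1, 1/2, -1/3, 1/4, -1/5, …
g: a_k = 1, 0, -9/2, 0, 27/8, 0, …
f·g: L₀ = L_f ⊗_s L_g, ord ≤ 2·2.
h=∫h₀ ⇒ L = L₀·Dx.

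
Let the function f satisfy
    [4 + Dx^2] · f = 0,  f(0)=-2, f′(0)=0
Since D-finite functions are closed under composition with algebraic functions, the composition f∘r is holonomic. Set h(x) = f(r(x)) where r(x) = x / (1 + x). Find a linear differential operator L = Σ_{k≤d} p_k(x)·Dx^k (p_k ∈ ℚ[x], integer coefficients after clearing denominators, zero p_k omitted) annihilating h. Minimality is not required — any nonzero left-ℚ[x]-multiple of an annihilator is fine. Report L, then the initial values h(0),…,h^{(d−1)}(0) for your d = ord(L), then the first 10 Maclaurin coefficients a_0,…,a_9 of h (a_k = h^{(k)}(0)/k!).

L = 4 + (2 + 6·x + 6·x^2 + 2·x^3)·Dx + (1 + 4·x + 6·x^2 + 4·x^3 + x^4)·Dx^2  (order 2).
h: a_k = -2, 0, 4, -8, 32/3, -32/3, 308/45, 8/5, -4708/315, 10336/315, …
ICs: h(0) = -2, h′(0) = 0.

f: a_k = -2, 0, 4, 0, -4/3, 0, 8/45, 0, -4/315, 0, …
h₀=f(r): pull back L_f along r ⇒ L₀.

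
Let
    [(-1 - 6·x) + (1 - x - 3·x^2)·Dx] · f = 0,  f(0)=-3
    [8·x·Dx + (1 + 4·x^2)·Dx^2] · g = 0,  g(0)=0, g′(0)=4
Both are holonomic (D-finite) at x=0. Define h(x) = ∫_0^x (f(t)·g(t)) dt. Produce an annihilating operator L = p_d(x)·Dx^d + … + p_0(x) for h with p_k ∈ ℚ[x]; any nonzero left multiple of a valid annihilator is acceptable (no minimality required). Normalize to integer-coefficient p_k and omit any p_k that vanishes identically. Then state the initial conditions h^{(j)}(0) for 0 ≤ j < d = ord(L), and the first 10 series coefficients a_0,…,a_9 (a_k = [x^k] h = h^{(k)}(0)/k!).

L = (6 + 8·x + 72·x^2)·Dx + (2 + 4·x + 16·x^2 + 72·x^3)·Dx^2 + (-1 + x - x^2 + 4·x^3 + 12·x^4)·Dx^3  (order 3).
h: a_k = 0, 0, -6, -4, -8, -68/5, -506/15, -2032/35, -7909/70, -74308/315, …
ICs: h(0) = 0, h′(0) = 0, h′′(0) = -12.

f: a_k = -3, -3, -12, -21, -57, -120, -291, -651, -1524, -3477, …
g: a_k = 0, 4, 0, -16/3, 0, 64/5, 0, -256/7, 0, 1024/9, …
L₀ := L_f ⊗_s L_g (sym. prod.), ord ≤ 2.
Integrate: L := L₀·Dx.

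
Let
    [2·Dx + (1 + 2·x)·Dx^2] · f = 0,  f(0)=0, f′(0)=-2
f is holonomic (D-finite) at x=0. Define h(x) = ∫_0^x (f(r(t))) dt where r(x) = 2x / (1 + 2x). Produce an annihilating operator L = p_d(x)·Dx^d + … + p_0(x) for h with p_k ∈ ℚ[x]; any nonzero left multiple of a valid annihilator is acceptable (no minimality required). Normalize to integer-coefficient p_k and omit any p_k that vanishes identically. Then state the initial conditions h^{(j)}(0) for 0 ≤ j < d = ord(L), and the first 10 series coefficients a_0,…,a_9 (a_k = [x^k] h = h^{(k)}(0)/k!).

L = (8 + 24·x)·Dx^2 + (1 + 8·x + 12·x^2)·Dx^3  (order 3).
h: a_k = 0, 0, -2, 16/3, -52/3, 64, -3872/15, 3328/3, -34976/7, 209920/9, …
ICs: h(0) = 0, h′(0) = 0, h′′(0) = -4.

f: a_k = 0, -2, 2, -8/3, 4, -32/5, 32/3, -128/7, 32, -512/9, …
L₀ from L_f via x↦r, Dx↦r'^{-1}Dx.
h=∫₀ˣh₀: take L = L₀·Dx.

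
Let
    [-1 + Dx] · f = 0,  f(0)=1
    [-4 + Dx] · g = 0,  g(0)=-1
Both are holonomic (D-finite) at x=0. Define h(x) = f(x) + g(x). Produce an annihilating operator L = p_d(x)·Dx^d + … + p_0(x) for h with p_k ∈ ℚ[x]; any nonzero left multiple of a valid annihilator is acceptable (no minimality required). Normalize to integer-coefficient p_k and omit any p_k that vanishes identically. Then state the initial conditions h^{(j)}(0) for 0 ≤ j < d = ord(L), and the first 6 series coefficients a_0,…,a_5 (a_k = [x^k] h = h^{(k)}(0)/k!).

L = 4 - 5·Dx + Dx^2  (order 2).
h: a_k = 0, -3, -15/2, -21/2, -85/8, -341/40, …
ICs: h(0) = 0, h′(0) = -3.

f: a_k = 1, 1, 1/2, 1/6, 1/24, 1/120, …
g: a_k = -1, -4, -8, -32/3, -32/3, -128/15, …
f+g: L₀ = lclm(L_f,L_g), ord ≤ 1+1.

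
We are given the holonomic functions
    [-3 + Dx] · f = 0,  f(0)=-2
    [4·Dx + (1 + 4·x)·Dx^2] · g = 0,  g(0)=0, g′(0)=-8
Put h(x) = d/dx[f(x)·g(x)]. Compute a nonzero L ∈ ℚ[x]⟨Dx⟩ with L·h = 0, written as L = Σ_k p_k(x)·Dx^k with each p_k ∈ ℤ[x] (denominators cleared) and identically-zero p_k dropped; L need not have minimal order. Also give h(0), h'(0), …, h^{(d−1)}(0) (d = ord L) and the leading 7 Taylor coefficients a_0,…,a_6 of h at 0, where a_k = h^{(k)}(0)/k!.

f: a_k = -2, -6, -9, -9, -27/4, -81/20, -81/40, …
g: a_k = 0, -8, 16, -128/3, 128, -2048/5, 4096/3, …
L₀ := L_f ⊗_s L_g (sym. prod.), ord ≤ 2.
Differentiate: ansatz ord ≤ ord L₀ ⇒ L.
L = (51 - 72·x + 432·x^2) + (-14 - 288·x^2)·Dx + (-1 + 8·x + 48·x^2)·Dx^2  (order 2).
h: a_k = 16, 32, 184, -288, 1726, -6700, 138043/5, …
ICs: h(0) = 16, h′(0) = 32.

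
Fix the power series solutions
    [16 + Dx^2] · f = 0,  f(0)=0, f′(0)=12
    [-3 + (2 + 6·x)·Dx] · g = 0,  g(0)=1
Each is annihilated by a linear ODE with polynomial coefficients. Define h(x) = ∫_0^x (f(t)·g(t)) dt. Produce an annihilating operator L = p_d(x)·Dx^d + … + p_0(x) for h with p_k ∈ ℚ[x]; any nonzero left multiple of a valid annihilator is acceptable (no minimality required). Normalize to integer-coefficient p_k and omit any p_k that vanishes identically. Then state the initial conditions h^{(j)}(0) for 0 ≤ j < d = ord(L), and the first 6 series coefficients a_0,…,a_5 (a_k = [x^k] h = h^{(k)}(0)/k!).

L = (91 + 384·x + 576·x^2)·Dx + (-12 - 36·x)·Dx^2 + (4 + 24·x + 36·x^2)·Dx^3  (order 3).
h: a_k = 0, 0, 6, 6, -91/8, -111/20, …
ICs: h(0) = 0, h′(0) = 0, h′′(0) = 12.

f: a_k = 0, 12, 0, -32, 0, 128/5, …
g: a_k = 1, 3/2, -9/8, 27/16, -405/128, 1701/256, …
f·g: L₀ = L_f ⊗_s L_g, ord ≤ 2·1.
∫: right-multiply L₀ by Dx.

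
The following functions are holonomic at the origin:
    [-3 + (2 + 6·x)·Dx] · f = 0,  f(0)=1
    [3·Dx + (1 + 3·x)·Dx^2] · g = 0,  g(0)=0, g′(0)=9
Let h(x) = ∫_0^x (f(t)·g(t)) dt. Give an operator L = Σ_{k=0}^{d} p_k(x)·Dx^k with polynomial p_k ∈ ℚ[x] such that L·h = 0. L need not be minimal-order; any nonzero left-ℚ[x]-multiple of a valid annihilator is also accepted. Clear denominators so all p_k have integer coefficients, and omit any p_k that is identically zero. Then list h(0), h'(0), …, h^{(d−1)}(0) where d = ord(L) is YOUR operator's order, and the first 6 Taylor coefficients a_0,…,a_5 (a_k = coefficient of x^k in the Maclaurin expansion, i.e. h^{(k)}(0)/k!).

f: a_k = 1, 3/2, -9/8, 27/16, -405/128, 1701/256, …
g: a_k = 0, 9, -27/2, 27, -243/4, 729/5, …
Sym-product of L_f,L_g gives L₀ (≤ ord 2).
Integrate: L := L₀·Dx.
L = 9·Dx + (4 + 24·x + 36·x^2)·Dx^3  (order 3).
h: a_k = 0, 0, 9/2, 0, -27/32, 81/40, …
ICs: h(0) = 0, h′(0) = 0, h′′(0) = 9.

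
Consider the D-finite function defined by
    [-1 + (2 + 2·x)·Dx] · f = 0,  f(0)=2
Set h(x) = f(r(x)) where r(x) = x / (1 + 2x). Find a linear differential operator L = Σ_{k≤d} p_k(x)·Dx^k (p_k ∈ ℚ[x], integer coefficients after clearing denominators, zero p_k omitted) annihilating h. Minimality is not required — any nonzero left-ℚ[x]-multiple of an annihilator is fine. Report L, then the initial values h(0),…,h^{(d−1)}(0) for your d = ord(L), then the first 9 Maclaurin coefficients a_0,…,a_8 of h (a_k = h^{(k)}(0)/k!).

f: a_k = 2, 1, -1/4, 1/8, -5/64, 7/128, -21/512, 33/1024, -429/16384, …
L₀ from L_f via x↦r, Dx↦r'^{-1}Dx.
L = -1 + (2 + 10·x + 12·x^2)·Dx  (order 1).
h: a_k = 2, 1, -9/4, 41/8, -757/64, 3543/128, -33645/512, 162105/1024, -6340365/16384, …
ICs: h(0) = 2.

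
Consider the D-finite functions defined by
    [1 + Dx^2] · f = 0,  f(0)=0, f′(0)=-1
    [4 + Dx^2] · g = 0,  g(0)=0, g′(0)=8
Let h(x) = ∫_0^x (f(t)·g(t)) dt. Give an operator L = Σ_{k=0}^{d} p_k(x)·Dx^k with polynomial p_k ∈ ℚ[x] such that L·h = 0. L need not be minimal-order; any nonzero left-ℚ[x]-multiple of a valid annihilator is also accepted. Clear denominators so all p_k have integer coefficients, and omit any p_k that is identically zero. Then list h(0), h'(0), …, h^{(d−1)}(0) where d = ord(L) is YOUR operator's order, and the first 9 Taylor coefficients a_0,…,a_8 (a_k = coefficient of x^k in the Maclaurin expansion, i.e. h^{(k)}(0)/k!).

f: a_k = 0, -1, 0, 1/6, 0, -1/120, 0, 1/5040, 0, …
g: a_k = 0, 8, 0, -16/3, 0, 16/15, 0, -32/315, 0, …
h₀=f·g: eliminate ⇒ L₀, order ≤ 2·2.
Integrate: L := L₀·Dx.
L = 9·Dx + 10·Dx^3 + Dx^5  (order 5).
h: a_k = 0, 0, 0, -8/3, 0, 4/3, 0, -13/45, 0, …
ICs: h(0) = 0, h′(0) = 0, h′′(0) = 0, h′′′(0) = -16, h′′′′(0) = 0.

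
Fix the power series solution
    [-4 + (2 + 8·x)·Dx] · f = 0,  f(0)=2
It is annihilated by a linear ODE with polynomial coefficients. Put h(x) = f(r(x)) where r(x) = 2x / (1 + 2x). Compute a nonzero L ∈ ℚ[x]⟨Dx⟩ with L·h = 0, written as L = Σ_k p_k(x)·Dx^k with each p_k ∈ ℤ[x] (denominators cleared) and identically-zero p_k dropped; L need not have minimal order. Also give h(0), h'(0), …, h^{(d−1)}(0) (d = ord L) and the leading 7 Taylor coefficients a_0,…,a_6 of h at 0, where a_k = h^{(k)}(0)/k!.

L = -4 + (1 + 12·x + 20·x^2)·Dx  (order 1).
h: a_k = 2, 8, -32, 160, -960, 6528, -48128, …
ICs: h(0) = 2.

f: a_k = 2, 4, -4, 8, -20, 56, -168, …
f∘r: x↦r, Dx↦Dx/r' in L_f ⇒ L₀.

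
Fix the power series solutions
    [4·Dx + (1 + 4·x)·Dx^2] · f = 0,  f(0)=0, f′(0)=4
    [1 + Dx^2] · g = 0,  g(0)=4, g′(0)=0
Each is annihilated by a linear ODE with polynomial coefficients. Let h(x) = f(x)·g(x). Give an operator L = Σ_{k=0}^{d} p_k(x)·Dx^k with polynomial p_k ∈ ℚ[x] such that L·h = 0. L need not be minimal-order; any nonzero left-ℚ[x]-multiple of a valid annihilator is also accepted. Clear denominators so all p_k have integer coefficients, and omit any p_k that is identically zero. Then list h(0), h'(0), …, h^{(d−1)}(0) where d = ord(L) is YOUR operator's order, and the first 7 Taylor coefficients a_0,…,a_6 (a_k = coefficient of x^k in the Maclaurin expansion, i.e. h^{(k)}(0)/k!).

f: a_k = 0, 4, -8, 64/3, -64, 1024/5, -2048/3, …
g: a_k = 4, 0, -2, 0, 1/6, 0, -1/180, …
h₀=f·g: eliminate ⇒ L₀, order ≤ 2·2.
L = (-147 - 144·x - 224·x^2 + 256·x^3 + 256·x^4) + (-56 - 160·x + 384·x^2 + 512·x^3)·Dx + (-150 - 160·x - 192·x^2 + 512·x^3 + 512·x^4)·Dx^2 + (-56 - 160·x + 384·x^2 + 512·x^3)·Dx^3 + (-3 - 16·x + 32·x^2 + 256·x^3 + 256·x^4)·Dx^4  (order 4).
h: a_k = 0, 16, -32, 232/3, -240, 3886/5, -2604, …
ICs: h(0) = 0, h′(0) = 16, h′′(0) = -64, h′′′(0) = 464.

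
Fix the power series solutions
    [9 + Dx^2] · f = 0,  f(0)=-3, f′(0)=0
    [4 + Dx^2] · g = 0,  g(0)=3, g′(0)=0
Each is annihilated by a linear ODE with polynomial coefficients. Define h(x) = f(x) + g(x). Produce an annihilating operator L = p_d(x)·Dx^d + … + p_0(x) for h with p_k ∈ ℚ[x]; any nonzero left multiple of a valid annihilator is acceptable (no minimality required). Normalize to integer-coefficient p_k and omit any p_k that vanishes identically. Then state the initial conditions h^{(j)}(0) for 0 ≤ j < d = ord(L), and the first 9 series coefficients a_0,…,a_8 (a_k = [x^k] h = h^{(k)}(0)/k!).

f: a_k = -3, 0, 27/2, 0, -81/8, 0, 243/80, 0, -2187/4480, …
g: a_k = 3, 0, -6, 0, 2, 0, -4/15, 0, 2/105, …
f+g: L₀ = lclm(L_f,L_g), ord ≤ 2+2.
L = 36 + 13·Dx^2 + Dx^4  (order 4).
h: a_k = 0, 0, 15/2, 0, -65/8, 0, 133/48, 0, -1261/2688, …
ICs: h(0) = 0, h′(0) = 0, h′′(0) = 15, h′′′(0) = 0.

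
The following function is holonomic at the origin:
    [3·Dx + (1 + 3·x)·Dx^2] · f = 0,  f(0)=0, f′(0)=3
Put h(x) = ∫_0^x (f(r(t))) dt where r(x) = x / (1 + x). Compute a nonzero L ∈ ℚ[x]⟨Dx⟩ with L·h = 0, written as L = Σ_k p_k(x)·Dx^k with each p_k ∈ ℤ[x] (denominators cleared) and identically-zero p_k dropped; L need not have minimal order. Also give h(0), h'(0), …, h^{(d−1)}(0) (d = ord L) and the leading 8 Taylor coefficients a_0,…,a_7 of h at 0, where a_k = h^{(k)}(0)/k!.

f: a_k = 0, 3, -9/2, 9, -81/4, 243/5, -243/2, 2187/7, …
f∘r: x↦r, Dx↦Dx/r' in L_f ⇒ L₀.
h=∫h₀ ⇒ L = L₀·Dx.
L = (5 + 8·x)·Dx^2 + (1 + 5·x + 4·x^2)·Dx^3  (order 3).
h: a_k = 0, 0, 3/2, -5/2, 21/4, -51/4, 341/10, -195/2, …
ICs: h(0) = 0, h′(0) = 0, h′′(0) = 3.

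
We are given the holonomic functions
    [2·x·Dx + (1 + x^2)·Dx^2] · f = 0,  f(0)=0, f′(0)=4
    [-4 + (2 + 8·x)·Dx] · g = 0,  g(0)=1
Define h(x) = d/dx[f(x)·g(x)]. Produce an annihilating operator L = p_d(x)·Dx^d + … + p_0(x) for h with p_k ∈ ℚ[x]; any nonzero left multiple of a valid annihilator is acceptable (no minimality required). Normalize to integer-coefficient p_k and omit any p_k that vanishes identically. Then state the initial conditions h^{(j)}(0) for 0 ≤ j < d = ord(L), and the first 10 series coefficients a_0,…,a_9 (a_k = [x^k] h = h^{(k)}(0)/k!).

L = (-10 + 40·x + 98·x^2 - 24·x^3 - 12·x^4) + (13 + 66·x + 117·x^2 + 226·x^3 - 84·x^4 - 48·x^5)·Dx + (3 + 23·x + 42·x^2 - x^3 + 23·x^4 - 24·x^5 - 16·x^6)·Dx^2  (order 2).
h: a_k = 4, 16, -28, 160/3, -548/3, 3248/5, -34108/15, 857408/105, -209564/7, 6998672/63, …
ICs: h(0) = 4, h′(0) = 16.

f: a_k = 0, 4, 0, -4/3, 0, 4/5, 0, -4/7, 0, 4/9, …
g: a_k = 1, 2, -2, 4, -10, 28, -84, 264, -858, 2860, …
Sym-product of L_f,L_g gives L₀ (≤ ord 2).
Derive L from L₀ (diff closure).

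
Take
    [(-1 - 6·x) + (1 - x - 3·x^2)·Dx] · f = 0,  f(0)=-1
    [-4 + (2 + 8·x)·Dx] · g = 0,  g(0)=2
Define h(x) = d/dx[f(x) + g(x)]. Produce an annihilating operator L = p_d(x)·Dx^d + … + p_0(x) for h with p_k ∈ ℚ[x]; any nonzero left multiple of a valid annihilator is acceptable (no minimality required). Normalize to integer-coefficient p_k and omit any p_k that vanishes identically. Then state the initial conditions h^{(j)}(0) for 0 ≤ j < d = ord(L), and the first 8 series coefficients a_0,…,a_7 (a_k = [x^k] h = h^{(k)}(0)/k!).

f: a_k = -1, -1, -4, -7, -19, -40, -97, -217, …
g: a_k = 2, 4, -4, 8, -20, 56, -168, 528, …
Weyl lclm of L_f,L_g ⇒ L₀ (ord ≤ 2).
h₀' ⇒ L via d/dx closure of L₀.
L = (-90 - 516·x - 1548·x^2 - 1296·x^3 - 1620·x^4) + (-15 - 288·x - 1752·x^2 - 4068·x^3 - 4914·x^4 - 4860·x^5)·Dx + (5 + 45·x + 109·x^2 - 18·x^3 - 468·x^4 - 1278·x^5 - 1080·x^6)·Dx^2  (order 2).
h: a_k = 3, -16, 3, -156, 80, -1590, 2177, -17792, …
ICs: h(0) = 3, h′(0) = -16.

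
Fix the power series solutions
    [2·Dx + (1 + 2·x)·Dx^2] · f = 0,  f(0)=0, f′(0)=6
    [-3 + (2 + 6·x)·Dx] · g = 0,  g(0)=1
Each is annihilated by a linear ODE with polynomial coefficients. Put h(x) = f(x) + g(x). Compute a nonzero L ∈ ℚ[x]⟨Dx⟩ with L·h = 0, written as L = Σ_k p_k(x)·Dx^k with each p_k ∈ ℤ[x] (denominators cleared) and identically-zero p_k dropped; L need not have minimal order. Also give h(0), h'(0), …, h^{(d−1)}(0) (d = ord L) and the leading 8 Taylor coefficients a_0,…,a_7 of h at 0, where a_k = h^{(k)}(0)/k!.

L = (-6 + 36·x)·Dx + (5 + 84·x + 180·x^2)·Dx^2 + (2 + 22·x + 72·x^2 + 72·x^3)·Dx^3  (order 3).
h: a_k = 1, 15/2, -57/8, 155/16, -1941/128, 33081/1280, -48077/1024, 1291629/14336, …
ICs: h(0) = 1, h′(0) = 15/2, h′′(0) = -57/4.

f: a_k = 0, 6, -6, 8, -12, 96/5, -32, 384/7, …
g: a_k = 1, 3/2, -9/8, 27/16, -405/128, 1701/256, -15309/1024, 72171/2048, …
f+g: L₀ = lclm(L_f,L_g), ord ≤ 2+1.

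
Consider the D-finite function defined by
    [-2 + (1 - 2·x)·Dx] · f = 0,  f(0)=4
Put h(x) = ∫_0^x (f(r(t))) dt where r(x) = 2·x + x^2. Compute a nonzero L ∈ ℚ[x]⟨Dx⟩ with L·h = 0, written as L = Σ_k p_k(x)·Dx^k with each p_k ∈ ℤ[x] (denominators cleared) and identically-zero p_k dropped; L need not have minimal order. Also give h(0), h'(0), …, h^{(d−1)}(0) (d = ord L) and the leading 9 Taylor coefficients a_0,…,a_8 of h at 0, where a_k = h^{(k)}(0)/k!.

L = (4 + 4·x)·Dx + (-1 + 4·x + 2·x^2)·Dx^2  (order 2).
h: a_k = 0, 4, 8, 24, 80, 1424/5, 1056, 28192/7, 15680, …
ICs: h(0) = 0, h′(0) = 4.

f: a_k = 4, 8, 16, 32, 64, 128, 256, 512, 1024, …
Substitute x→r, Dx→(1/r')Dx; clear ⇒ L₀.
h=∫₀ˣh₀: take L = L₀·Dx.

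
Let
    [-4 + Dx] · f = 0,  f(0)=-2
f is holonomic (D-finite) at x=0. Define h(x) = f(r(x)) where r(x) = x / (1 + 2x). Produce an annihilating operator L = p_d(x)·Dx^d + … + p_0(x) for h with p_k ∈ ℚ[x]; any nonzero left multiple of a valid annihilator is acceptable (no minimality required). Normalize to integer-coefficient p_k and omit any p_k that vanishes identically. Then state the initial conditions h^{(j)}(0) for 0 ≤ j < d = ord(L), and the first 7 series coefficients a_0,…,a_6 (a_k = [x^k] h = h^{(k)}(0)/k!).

L = -4 + (1 + 4·x + 4·x^2)·Dx  (order 1).
h: a_k = -2, -8, 0, 32/3, -64/3, 128/5, -512/45, …
ICs: h(0) = -2.

f: a_k = -2, -8, -16, -64/3, -64/3, -256/15, -512/45, …
Substitute x→r, Dx→(1/r')Dx; clear ⇒ L₀.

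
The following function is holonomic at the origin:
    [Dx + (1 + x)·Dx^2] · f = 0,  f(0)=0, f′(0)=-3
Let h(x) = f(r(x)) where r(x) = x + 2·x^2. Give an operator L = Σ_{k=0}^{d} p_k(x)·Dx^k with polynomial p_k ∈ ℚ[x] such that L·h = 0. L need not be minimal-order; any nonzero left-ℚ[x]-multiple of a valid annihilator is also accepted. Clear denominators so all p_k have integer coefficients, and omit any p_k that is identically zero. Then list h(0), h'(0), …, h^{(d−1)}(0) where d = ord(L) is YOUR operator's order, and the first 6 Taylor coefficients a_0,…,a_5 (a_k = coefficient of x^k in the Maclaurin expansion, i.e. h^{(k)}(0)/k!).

f: a_k = 0, -3, 3/2, -1, 3/4, -3/5, …
Change of var in L_f (x↦r) gives L₀.
L = (-3 + 4·x + 8·x^2)·Dx + (1 + 5·x + 6·x^2 + 8·x^3)·Dx^2  (order 2).
h: a_k = 0, -3, -9/2, 5, 3/4, -33/5, …
ICs: h(0) = 0, h′(0) = -3.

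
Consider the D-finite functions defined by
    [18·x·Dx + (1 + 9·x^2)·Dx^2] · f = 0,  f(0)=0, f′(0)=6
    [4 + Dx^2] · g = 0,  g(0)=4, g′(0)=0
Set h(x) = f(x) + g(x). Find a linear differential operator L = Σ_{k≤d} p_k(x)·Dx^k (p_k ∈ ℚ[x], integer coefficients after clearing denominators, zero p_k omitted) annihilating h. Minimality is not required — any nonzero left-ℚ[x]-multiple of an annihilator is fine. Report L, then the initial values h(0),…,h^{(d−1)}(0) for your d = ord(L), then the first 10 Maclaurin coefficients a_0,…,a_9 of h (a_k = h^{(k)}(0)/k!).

f: a_k = 0, 6, 0, -18, 0, 486/5, 0, -4374/7, 0, 4374, …
g: a_k = 4, 0, -8, 0, 8/3, 0, -16/45, 0, 8/315, 0, …
h₀=f+g: left-lcm gives L₀, ord ≤ 4.
L = (-3744·x + 37584·x^3 + 11664·x^5)·Dx + (-28 + 864·x^2 + 10692·x^4 + 5832·x^6)·Dx^2 + (-936·x + 9396·x^3 + 2916·x^5)·Dx^3 + (-7 + 216·x^2 + 2673·x^4 + 1458·x^6)·Dx^4  (order 4).
h: a_k = 4, 6, -8, -18, 8/3, 486/5, -16/45, -4374/7, 8/315, 4374, …
ICs: h(0) = 4, h′(0) = 6, h′′(0) = -16, h′′′(0) = -108.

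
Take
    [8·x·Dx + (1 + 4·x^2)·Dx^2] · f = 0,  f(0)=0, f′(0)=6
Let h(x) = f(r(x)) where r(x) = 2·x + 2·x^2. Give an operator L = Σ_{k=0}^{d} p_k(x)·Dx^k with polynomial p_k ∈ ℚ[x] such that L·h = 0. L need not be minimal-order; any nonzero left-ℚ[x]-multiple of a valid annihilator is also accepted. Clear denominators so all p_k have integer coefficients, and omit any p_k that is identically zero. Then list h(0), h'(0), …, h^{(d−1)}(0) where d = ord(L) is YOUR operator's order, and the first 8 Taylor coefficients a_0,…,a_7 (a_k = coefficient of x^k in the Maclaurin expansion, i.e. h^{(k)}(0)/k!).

L = (-2 + 32·x + 128·x^2 + 192·x^3 + 96·x^4)·Dx + (1 + 2·x + 16·x^2 + 64·x^3 + 80·x^4 + 32·x^5)·Dx^2  (order 2).
h: a_k = 0, 12, 12, -64, -192, 2112/5, 3008, -6144/7, …
ICs: h(0) = 0, h′(0) = 12.

f: a_k = 0, 6, 0, -8, 0, 96/5, 0, -384/7, …
f∘r: x↦r, Dx↦Dx/r' in L_f ⇒ L₀.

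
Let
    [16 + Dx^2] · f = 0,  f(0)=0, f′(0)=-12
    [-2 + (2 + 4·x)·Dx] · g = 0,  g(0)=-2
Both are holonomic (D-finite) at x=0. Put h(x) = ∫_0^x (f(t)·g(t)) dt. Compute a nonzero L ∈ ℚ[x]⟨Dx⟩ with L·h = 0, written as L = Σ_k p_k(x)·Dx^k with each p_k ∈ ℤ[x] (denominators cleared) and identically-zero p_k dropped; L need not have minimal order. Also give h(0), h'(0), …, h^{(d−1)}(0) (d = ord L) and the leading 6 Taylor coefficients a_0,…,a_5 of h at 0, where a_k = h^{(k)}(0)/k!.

f: a_k = 0, -12, 0, 32, 0, -128/5, …
g: a_k = -2, -2, 1, -1, 5/4, -7/4, …
Product ⇒ symmetric product L₀, ord ≤ 2.
Integrate: L := L₀·Dx.
L = (19 + 64·x + 64·x^2)·Dx + (-2 - 4·x)·Dx^2 + (1 + 4·x + 4·x^2)·Dx^3  (order 3).
h: a_k = 0, 0, 12, 8, -19, -52/5, …
ICs: h(0) = 0, h′(0) = 0, h′′(0) = 24.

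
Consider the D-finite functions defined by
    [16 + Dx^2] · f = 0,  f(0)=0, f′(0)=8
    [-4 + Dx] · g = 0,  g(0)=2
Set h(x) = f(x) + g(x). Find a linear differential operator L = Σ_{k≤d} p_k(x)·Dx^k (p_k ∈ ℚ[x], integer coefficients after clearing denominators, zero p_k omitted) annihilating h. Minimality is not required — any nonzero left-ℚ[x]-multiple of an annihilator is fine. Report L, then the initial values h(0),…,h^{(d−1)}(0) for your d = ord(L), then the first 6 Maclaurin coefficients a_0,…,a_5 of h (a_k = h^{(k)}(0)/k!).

L = -64 + 16·Dx - 4·Dx^2 + Dx^3  (order 3).
h: a_k = 2, 16, 16, 0, 64/3, 512/15, …
ICs: h(0) = 2, h′(0) = 16, h′′(0) = 32.

f: a_k = 0, 8, 0, -64/3, 0, 256/15, …
g: a_k = 2, 8, 16, 64/3, 64/3, 256/15, …
Sum ⇒ L₀ = lclm(L_f,L_g) in ℚ(x)⟨Dx⟩.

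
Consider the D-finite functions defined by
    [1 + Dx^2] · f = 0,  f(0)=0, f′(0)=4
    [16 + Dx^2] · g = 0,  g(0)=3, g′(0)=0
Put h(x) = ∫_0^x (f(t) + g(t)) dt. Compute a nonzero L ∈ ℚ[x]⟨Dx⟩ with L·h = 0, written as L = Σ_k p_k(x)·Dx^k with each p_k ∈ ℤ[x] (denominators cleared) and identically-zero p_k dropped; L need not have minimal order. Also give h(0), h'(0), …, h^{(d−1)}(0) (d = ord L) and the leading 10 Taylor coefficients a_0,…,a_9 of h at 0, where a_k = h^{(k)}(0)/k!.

L = 16·Dx + 17·Dx^3 + Dx^5  (order 5).
h: a_k = 0, 3, 2, -8, -1/6, 32/5, 1/180, -256/105, -1/10080, 512/945, …
ICs: h(0) = 0, h′(0) = 3, h′′(0) = 4, h′′′(0) = -48, h′′′′(0) = -4.

f: a_k = 0, 4, 0, -2/3, 0, 1/30, 0, -1/1260, 0, 1/90720, …
g: a_k = 3, 0, -24, 0, 32, 0, -256/15, 0, 512/105, 0, …
h₀=f+g: left-lcm gives L₀, ord ≤ 4.
h=∫₀ˣh₀: take L = L₀·Dx.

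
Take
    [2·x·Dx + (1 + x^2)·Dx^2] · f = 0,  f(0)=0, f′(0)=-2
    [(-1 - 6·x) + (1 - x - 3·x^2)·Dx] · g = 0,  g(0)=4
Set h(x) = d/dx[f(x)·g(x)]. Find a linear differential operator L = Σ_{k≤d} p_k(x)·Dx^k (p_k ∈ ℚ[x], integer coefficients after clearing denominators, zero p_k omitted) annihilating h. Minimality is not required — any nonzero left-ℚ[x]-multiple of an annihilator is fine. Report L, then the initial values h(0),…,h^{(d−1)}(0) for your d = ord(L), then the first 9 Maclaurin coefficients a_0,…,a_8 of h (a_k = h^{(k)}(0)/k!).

f: a_k = 0, -2, 0, 2/3, 0, -2/5, 0, 2/7, 0, …
g: a_k = 4, 4, 16, 28, 76, 160, 388, 868, 2032, …
h₀=f·g: eliminate ⇒ L₀, order ≤ 2·1.
h=h₀': d/dx-closure on L₀ ⇒ L.
L = (46 + 186·x^2 + 72·x^3 + 324·x^4) + (10 + 62·x + 42·x^2 + 186·x^3 + 72·x^4 + 216·x^5)·Dx + (-3 + 2·x - 2·x^2 + 14·x^3 + 28·x^4 + 12·x^5 + 27·x^6)·Dx^2  (order 2).
h: a_k = -8, -16, -88, -640/3, -2144/3, -9088/5, -76712/15, -1377088/105, -1207096/35, …
ICs: h(0) = -8, h′(0) = -16.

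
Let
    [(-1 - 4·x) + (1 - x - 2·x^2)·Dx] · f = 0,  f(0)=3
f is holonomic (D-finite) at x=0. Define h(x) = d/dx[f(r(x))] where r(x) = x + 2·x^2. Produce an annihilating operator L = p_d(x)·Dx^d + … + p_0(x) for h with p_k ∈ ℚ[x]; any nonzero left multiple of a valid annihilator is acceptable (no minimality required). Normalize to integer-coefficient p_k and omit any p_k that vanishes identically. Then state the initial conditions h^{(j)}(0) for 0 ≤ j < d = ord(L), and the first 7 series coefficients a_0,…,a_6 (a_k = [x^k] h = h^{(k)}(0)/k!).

f: a_k = 3, 3, 9, 15, 33, 63, 129, …
Substitute x→r, Dx→(1/r')Dx; clear ⇒ L₀.
h=h₀': d/dx-closure on L₀ ⇒ L.
L = (10 + 72·x + 240·x^2 + 544·x^3 + 1344·x^4 + 1920·x^5 + 1280·x^6) + (-1 - 7·x - 12·x^2 + 32·x^3 + 200·x^4 + 384·x^5 + 448·x^6 + 256·x^7)·Dx  (order 1).
h: a_k = 3, 30, 153, 636, 2535, 10026, 37653, …
ICs: h(0) = 3.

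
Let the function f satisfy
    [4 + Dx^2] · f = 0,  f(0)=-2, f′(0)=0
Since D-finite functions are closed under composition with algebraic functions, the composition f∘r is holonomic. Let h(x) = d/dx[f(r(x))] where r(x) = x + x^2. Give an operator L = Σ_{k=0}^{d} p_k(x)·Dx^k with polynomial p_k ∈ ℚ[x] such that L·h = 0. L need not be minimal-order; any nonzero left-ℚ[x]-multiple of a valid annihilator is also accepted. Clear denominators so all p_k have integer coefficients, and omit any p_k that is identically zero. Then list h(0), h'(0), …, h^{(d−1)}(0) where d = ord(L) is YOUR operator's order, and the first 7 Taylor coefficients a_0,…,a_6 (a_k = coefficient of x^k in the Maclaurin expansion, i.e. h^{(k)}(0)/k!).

L = (16 + 32·x + 96·x^2 + 128·x^3 + 64·x^4) + (-6 - 12·x)·Dx + (1 + 4·x + 4·x^2)·Dx^2  (order 2).
h: a_k = 0, 8, 24, 32/3, -80/3, -704/15, -448/15, …
ICs: h(0) = 0, h′(0) = 8.

f: a_k = -2, 0, 4, 0, -4/3, 0, 8/45, …
Change of var in L_f (x↦r) gives L₀.
h=h₀': d/dx-closure on L₀ ⇒ L.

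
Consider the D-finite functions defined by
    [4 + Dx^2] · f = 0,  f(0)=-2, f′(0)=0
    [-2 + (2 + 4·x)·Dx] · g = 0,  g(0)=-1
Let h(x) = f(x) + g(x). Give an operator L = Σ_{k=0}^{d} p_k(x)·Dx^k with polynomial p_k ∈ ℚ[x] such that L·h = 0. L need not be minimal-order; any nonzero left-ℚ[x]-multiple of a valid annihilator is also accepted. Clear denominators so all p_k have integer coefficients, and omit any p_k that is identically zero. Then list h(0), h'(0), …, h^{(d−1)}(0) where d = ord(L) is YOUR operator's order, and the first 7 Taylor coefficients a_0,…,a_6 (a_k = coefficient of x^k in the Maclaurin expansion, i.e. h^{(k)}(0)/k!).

f: a_k = -2, 0, 4, 0, -4/3, 0, 8/45, …
g: a_k = -1, -1, 1/2, -1/2, 5/8, -7/8, 21/16, …
Sum ⇒ L₀ = lclm(L_f,L_g) in ℚ(x)⟨Dx⟩.
L = (-28 - 64·x - 64·x^2) + (12 + 88·x + 192·x^2 + 128·x^3)·Dx + (-7 - 16·x - 16·x^2)·Dx^2 + (3 + 22·x + 48·x^2 + 32·x^3)·Dx^3  (order 3).
h: a_k = -3, -1, 9/2, -1/2, -17/24, -7/8, 1073/720, …
ICs: h(0) = -3, h′(0) = -1, h′′(0) = 9.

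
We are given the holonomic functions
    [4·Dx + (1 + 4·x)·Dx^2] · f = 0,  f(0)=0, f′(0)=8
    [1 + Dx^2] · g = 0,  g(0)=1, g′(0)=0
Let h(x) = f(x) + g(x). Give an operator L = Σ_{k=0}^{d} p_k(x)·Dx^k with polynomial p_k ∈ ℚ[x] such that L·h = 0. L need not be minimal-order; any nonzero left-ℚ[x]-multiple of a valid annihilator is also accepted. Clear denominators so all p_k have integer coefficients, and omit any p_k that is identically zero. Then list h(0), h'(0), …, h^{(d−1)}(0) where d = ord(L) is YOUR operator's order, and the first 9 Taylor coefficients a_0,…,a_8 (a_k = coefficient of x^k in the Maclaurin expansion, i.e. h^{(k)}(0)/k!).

f: a_k = 0, 8, -16, 128/3, -128, 2048/5, -4096/3, 32768/7, -16384, …
g: a_k = 1, 0, -1/2, 0, 1/24, 0, -1/720, 0, 1/40320, …
f+g: L₀ = lclm(L_f,L_g), ord ≤ 2+2.
L = (388 + 32·x + 64·x^2)·Dx + (33 + 140·x + 48·x^2 + 64·x^3)·Dx^2 + (388 + 32·x + 64·x^2)·Dx^3 + (33 + 140·x + 48·x^2 + 64·x^3)·Dx^4  (order 4).
h: a_k = 1, 8, -33/2, 128/3, -3071/24, 2048/5, -983041/720, 32768/7, -660602879/40320, …
ICs: h(0) = 1, h′(0) = 8, h′′(0) = -33, h′′′(0) = 256.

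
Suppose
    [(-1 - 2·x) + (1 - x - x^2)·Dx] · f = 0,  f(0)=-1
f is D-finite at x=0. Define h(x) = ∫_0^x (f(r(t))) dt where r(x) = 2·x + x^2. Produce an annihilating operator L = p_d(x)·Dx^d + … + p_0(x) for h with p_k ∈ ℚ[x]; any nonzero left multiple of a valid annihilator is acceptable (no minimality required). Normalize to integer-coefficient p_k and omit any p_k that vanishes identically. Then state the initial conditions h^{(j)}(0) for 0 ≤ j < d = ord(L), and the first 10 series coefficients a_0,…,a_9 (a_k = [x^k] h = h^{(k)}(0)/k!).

f: a_k = -1, -1, -2, -3, -5, -8, -13, -21, -34, -55, …
L₀ from L_f via x↦r, Dx↦r'^{-1}Dx.
∫: right-multiply L₀ by Dx.
L = (2 + 10·x + 12·x^2 + 4·x^3)·Dx + (-1 + 2·x + 5·x^2 + 4·x^3 + x^4)·Dx^2  (order 2).
h: a_k = 0, -1, -1, -3, -8, -118/5, -217/3, -1595/7, -733, -21557/9, …
ICs: h(0) = 0, h′(0) = -1.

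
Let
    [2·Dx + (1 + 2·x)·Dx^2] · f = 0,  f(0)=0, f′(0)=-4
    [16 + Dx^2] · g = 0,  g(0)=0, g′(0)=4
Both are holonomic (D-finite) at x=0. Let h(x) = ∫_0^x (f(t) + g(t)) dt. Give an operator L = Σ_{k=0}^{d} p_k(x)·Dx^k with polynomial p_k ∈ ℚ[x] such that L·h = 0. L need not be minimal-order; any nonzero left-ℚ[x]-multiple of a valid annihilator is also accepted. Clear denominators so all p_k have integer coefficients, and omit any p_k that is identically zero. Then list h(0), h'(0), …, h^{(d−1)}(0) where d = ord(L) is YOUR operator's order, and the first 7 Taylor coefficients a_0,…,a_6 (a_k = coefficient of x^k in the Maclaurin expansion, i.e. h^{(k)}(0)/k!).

f: a_k = 0, -4, 4, -16/3, 8, -64/5, 64/3, …
g: a_k = 0, 4, 0, -32/3, 0, 128/15, 0, …
h₀=f+g: left-lcm gives L₀, ord ≤ 4.
h=∫₀ˣh₀: take L = L₀·Dx.
L = (160 + 256·x + 256·x^2)·Dx^2 + (48 + 224·x + 384·x^2 + 256·x^3)·Dx^3 + (10 + 16·x + 16·x^2)·Dx^4 + (3 + 14·x + 24·x^2 + 16·x^3)·Dx^5  (order 5).
h: a_k = 0, 0, 0, 4/3, -4, 8/5, -32/45, …
ICs: h(0) = 0, h′(0) = 0, h′′(0) = 0, h′′′(0) = 8, h′′′′(0) = -96.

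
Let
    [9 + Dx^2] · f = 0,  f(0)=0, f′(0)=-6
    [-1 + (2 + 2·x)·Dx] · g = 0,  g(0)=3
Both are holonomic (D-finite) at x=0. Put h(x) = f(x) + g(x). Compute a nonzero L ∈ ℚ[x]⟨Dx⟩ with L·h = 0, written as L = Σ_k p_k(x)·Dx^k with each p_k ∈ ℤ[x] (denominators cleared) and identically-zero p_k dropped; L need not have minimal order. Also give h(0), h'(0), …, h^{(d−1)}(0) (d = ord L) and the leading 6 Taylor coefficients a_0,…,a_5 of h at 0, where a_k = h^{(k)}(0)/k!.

f: a_k = 0, -6, 0, 9, 0, -81/20, …
g: a_k = 3, 3/2, -3/8, 3/16, -15/128, 21/256, …
L₀ := lclm(L_f,L_g); ord L₀ ≤ 2+1.
L = (-351 - 648·x - 324·x^2) + (630 + 1926·x + 1944·x^2 + 648·x^3)·Dx + (-39 - 72·x - 36·x^2)·Dx^2 + (70 + 214·x + 216·x^2 + 72·x^3)·Dx^3  (order 3).
h: a_k = 3, -9/2, -3/8, 147/16, -15/128, -5079/1280, …
ICs: h(0) = 3, h′(0) = -9/2, h′′(0) = -3/4.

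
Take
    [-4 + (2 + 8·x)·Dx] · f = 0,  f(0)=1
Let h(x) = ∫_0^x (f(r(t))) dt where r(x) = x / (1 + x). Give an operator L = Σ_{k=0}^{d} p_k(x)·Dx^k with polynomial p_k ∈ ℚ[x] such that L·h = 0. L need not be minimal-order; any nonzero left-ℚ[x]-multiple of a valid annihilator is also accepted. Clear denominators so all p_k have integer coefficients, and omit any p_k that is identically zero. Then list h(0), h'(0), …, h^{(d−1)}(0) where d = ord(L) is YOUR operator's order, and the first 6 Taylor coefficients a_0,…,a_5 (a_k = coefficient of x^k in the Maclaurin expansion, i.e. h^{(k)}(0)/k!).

L = -2·Dx + (1 + 6·x + 5·x^2)·Dx^2  (order 2).
h: a_k = 0, 1, 1, -4/3, 5/2, -6, …
ICs: h(0) = 0, h′(0) = 1.

f: a_k = 1, 2, -2, 4, -10, 28, …
Change of var in L_f (x↦r) gives L₀.
Integrate: L := L₀·Dx.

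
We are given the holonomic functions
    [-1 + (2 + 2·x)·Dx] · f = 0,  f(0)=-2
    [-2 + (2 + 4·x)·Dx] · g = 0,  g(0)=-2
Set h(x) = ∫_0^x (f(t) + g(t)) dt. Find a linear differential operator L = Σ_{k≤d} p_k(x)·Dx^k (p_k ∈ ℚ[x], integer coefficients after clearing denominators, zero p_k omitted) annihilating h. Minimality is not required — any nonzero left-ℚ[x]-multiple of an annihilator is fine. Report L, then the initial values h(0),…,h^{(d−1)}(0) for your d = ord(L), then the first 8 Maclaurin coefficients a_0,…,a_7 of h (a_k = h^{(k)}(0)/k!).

f: a_k = -2, -1, 1/4, -1/8, 5/64, -7/128, 21/512, -33/1024, …
g: a_k = -2, -2, 1, -1, 5/4, -7/4, 21/8, -33/8, …
h₀=f+g: left-lcm gives L₀, ord ≤ 2.
h=∫h₀ ⇒ L = L₀·Dx.
L = -Dx + (3 + 4·x)·Dx^2 + (2 + 6·x + 4·x^2)·Dx^3  (order 3).
h: a_k = 0, -4, -3/2, 5/12, -9/32, 17/64, -77/256, 195/512, …
ICs: h(0) = 0, h′(0) = -4, h′′(0) = -3.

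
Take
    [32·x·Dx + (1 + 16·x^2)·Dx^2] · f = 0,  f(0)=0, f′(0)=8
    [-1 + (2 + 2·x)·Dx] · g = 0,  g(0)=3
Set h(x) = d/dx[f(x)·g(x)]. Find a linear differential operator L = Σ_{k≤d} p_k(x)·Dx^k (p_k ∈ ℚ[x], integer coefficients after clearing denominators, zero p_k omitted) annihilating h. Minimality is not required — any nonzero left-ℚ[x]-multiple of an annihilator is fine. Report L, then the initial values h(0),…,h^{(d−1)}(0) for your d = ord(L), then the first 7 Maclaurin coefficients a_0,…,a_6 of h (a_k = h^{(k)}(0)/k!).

f: a_k = 0, 8, 0, -128/3, 0, 2048/5, 0, …
g: a_k = 3, 3/2, -3/8, 3/16, -15/128, 21/256, -63/1024, …
Sym-product of L_f,L_g gives L₀ (≤ ord 2).
h=h₀': d/dx-closure on L₀ ⇒ L.
L = (125 + 640·x - 5728·x^2 - 6144·x^3 - 768·x^4) + (268 + 1164·x - 10368·x^2 - 29696·x^3 - 21504·x^4 - 3072·x^5)·Dx + (12 - 232·x - 372·x^2 - 4096·x^3 - 9088·x^4 - 6144·x^5 - 1024·x^6)·Dx^2  (order 2).
h: a_k = 24, 24, -393, -250, 99509/16, 291387/80, -63582493/640, …
ICs: h(0) = 24, h′(0) = 24.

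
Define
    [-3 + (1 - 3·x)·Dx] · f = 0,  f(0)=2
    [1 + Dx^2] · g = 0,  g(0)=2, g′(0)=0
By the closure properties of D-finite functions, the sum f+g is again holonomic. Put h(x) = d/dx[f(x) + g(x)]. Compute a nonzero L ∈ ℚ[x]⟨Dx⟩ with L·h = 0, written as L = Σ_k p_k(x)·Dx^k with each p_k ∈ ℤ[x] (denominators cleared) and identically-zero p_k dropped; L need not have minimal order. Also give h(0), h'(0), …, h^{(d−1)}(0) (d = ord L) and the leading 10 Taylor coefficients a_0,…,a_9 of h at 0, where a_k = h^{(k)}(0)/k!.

f: a_k = 2, 6, 18, 54, 162, 486, 1458, 4374, 13122, 39366, …
g: a_k = 2, 0, -1, 0, 1/12, 0, -1/360, 0, 1/20160, 0, …
f+g: L₀ = lclm(L_f,L_g), ord ≤ 1+2.
h=h₀': d/dx-closure on L₀ ⇒ L.
L = (654 - 36·x + 54·x^2) + (-55 + 171·x - 27·x^2 + 27·x^3)·Dx + (654 - 36·x + 54·x^2)·Dx^2 + (-55 + 171·x - 27·x^2 + 27·x^3)·Dx^3  (order 3).
h: a_k = 6, 34, 162, 1945/3, 2430, 524879/60, 30618, 264539521/2520, 354294, 214277011199/181440, …
ICs: h(0) = 6, h′(0) = 34, h′′(0) = 324.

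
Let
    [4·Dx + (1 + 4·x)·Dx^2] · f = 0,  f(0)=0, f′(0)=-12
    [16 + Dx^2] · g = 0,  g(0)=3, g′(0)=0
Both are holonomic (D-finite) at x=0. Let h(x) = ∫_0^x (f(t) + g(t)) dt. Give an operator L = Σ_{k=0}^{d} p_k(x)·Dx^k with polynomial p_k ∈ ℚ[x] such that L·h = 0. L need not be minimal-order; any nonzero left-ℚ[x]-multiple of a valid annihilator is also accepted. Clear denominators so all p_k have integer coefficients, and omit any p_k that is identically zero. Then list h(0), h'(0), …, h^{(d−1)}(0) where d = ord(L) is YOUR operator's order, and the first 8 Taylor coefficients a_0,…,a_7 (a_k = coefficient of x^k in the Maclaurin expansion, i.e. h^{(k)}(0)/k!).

L = (448 + 512·x + 1024·x^2)·Dx^2 + (48 + 320·x + 768·x^2 + 1024·x^3)·Dx^3 + (28 + 32·x + 64·x^2)·Dx^4 + (3 + 20·x + 48·x^2 + 64·x^3)·Dx^5  (order 5).
h: a_k = 0, 3, -6, 0, -16, 224/5, -512/5, 4352/15, …
ICs: h(0) = 0, h′(0) = 3, h′′(0) = -12, h′′′(0) = 0, h′′′′(0) = -384.

f: a_k = 0, -12, 24, -64, 192, -3072/5, 2048, -49152/7, …
g: a_k = 3, 0, -24, 0, 32, 0, -256/15, 0, …
L₀ := lclm(L_f,L_g); ord L₀ ≤ 2+2.
Integrate: L := L₀·Dx.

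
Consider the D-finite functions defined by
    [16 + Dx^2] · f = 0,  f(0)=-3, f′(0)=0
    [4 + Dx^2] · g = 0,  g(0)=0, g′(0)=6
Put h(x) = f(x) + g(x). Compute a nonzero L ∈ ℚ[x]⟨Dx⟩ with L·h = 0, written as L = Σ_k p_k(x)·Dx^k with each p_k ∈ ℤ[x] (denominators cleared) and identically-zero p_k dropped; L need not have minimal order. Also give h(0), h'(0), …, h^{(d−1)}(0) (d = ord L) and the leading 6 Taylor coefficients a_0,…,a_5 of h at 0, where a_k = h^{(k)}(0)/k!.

L = 64 + 20·Dx^2 + Dx^4  (order 4).
h: a_k = -3, 6, 24, -4, -32, 4/5, …
ICs: h(0) = -3, h′(0) = 6, h′′(0) = 48, h′′′(0) = -24.

f: a_k = -3, 0, 24, 0, -32, 0, …
g: a_k = 0, 6, 0, -4, 0, 4/5, …
Sum ⇒ L₀ = lclm(L_f,L_g) in ℚ(x)⟨Dx⟩.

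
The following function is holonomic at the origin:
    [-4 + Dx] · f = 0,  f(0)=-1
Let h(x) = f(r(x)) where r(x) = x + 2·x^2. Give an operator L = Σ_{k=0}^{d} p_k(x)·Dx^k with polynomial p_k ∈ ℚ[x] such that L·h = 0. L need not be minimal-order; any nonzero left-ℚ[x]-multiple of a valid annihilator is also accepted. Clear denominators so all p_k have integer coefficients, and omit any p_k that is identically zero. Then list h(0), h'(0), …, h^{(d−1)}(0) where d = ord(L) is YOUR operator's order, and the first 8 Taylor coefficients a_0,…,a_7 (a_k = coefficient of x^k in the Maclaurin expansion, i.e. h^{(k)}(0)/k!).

L = (-4 - 16·x) + Dx  (order 1).
h: a_k = -1, -4, -16, -128/3, -320/3, -3328/15, -19456/45, -237568/315, …
ICs: h(0) = -1.

f: a_k = -1, -4, -8, -32/3, -32/3, -128/15, -256/45, -1024/315, …
h₀=f(r): pull back L_f along r ⇒ L₀.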